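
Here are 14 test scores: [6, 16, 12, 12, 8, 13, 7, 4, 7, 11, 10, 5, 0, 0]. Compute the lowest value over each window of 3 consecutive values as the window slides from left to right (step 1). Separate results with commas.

6, 12, 8, 8, 7, 4, 4, 4, 7, 5, 0, 0

[6, 16, 12] → min 6
[16, 12, 12] → min 12
[12, 12, 8] → min 8
[12, 8, 13] → min 8
[8, 13, 7] → min 7
[13, 7, 4] → min 4
[7, 4, 7] → min 4
[4, 7, 11] → min 4
[7, 11, 10] → min 7
[11, 10, 5] → min 5
[10, 5, 0] → min 0
[5, 0, 0] → min 0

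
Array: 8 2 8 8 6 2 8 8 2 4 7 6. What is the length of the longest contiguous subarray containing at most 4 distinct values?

10

Extend right; when distinct count exceeds 4, shrink from the left:
add 8: window [8] (1 distinct), len 1
add 2: window [8, 2] (2 distinct), len 2
add 8: window [8, 2, 8] (2 distinct), len 3
add 8: window [8, 2, 8, 8] (2 distinct), len 4
add 6: window [8, 2, 8, 8, 6] (3 distinct), len 5
add 2: window [8, 2, 8, 8, 6, 2] (3 distinct), len 6
add 8: window [8, 2, 8, 8, 6, 2, 8] (3 distinct), len 7
add 8: window [8, 2, 8, 8, 6, 2, 8, 8] (3 distinct), len 8
add 2: window [8, 2, 8, 8, 6, 2, 8, 8, 2] (3 distinct), len 9
add 4: window [8, 2, 8, 8, 6, 2, 8, 8, 2, 4] (4 distinct), len 10
add 7: window [2, 8, 8, 2, 4, 7] (4 distinct), len 6
add 6: window [2, 4, 7, 6] (4 distinct), len 4
Longest length with ≤4 distinct: 10.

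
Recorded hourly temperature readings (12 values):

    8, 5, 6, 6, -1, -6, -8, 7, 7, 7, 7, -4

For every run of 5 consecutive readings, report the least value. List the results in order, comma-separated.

(8, 5, 6, 6, -1) → min -1
(5, 6, 6, -1, -6) → min -6
(6, 6, -1, -6, -8) → min -8
(6, -1, -6, -8, 7) → min -8
(-1, -6, -8, 7, 7) → min -8
(-6, -8, 7, 7, 7) → min -8
(-8, 7, 7, 7, 7) → min -8
(7, 7, 7, 7, -4) → min -4

-1, -6, -8, -8, -8, -8, -8, -4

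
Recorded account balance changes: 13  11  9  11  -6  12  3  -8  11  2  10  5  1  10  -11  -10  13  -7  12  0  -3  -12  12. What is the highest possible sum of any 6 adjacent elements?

50

[13, 11, 9, 11, -6, 12] → sum 50
[11, 9, 11, -6, 12, 3] → sum 40
[9, 11, -6, 12, 3, -8] → sum 21
[11, -6, 12, 3, -8, 11] → sum 23
[-6, 12, 3, -8, 11, 2] → sum 14
[12, 3, -8, 11, 2, 10] → sum 30
[3, -8, 11, 2, 10, 5] → sum 23
[-8, 11, 2, 10, 5, 1] → sum 21
[11, 2, 10, 5, 1, 10] → sum 39
[2, 10, 5, 1, 10, -11] → sum 17
[10, 5, 1, 10, -11, -10] → sum 5
[5, 1, 10, -11, -10, 13] → sum 8
[1, 10, -11, -10, 13, -7] → sum -4
[10, -11, -10, 13, -7, 12] → sum 7
[-11, -10, 13, -7, 12, 0] → sum -3
[-10, 13, -7, 12, 0, -3] → sum 5
[13, -7, 12, 0, -3, -12] → sum 3
[-7, 12, 0, -3, -12, 12] → sum 2
Highest of these is 50.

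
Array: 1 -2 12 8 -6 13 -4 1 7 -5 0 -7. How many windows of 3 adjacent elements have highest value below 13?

[1, -2, 12] → max 12  < 13 ✓
[-2, 12, 8] → max 12  < 13 ✓
[12, 8, -6] → max 12  < 13 ✓
[8, -6, 13] → max 13
[-6, 13, -4] → max 13
[13, -4, 1] → max 13
[-4, 1, 7] → max 7  < 13 ✓
[1, 7, -5] → max 7  < 13 ✓
[7, -5, 0] → max 7  < 13 ✓
[-5, 0, -7] → max 0  < 13 ✓
7 windows satisfy the condition.

7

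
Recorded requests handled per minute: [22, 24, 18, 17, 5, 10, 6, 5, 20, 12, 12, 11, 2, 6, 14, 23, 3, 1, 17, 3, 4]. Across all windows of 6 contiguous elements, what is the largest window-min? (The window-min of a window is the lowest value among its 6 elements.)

(22, 24, 18, 17, 5, 10) → min 5
(24, 18, 17, 5, 10, 6) → min 5
(18, 17, 5, 10, 6, 5) → min 5
(17, 5, 10, 6, 5, 20) → min 5
(5, 10, 6, 5, 20, 12) → min 5
(10, 6, 5, 20, 12, 12) → min 5
(6, 5, 20, 12, 12, 11) → min 5
(5, 20, 12, 12, 11, 2) → min 2
(20, 12, 12, 11, 2, 6) → min 2
(12, 12, 11, 2, 6, 14) → min 2
(12, 11, 2, 6, 14, 23) → min 2
(11, 2, 6, 14, 23, 3) → min 2
(2, 6, 14, 23, 3, 1) → min 1
(6, 14, 23, 3, 1, 17) → min 1
(14, 23, 3, 1, 17, 3) → min 1
(23, 3, 1, 17, 3, 4) → min 1
Largest of these is 5.

5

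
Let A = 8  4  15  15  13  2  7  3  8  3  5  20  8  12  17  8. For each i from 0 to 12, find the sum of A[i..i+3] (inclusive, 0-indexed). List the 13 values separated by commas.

(8, 4, 15, 15) → sum 42
(4, 15, 15, 13) → sum 47
(15, 15, 13, 2) → sum 45
(15, 13, 2, 7) → sum 37
(13, 2, 7, 3) → sum 25
(2, 7, 3, 8) → sum 20
(7, 3, 8, 3) → sum 21
(3, 8, 3, 5) → sum 19
(8, 3, 5, 20) → sum 36
(3, 5, 20, 8) → sum 36
(5, 20, 8, 12) → sum 45
(20, 8, 12, 17) → sum 57
(8, 12, 17, 8) → sum 45

42, 47, 45, 37, 25, 20, 21, 19, 36, 36, 45, 57, 45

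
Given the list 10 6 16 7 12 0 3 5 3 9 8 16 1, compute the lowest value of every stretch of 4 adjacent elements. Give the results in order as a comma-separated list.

6, 6, 0, 0, 0, 0, 3, 3, 3, 1

[10, 6, 16, 7] → min 6
[6, 16, 7, 12] → min 6
[16, 7, 12, 0] → min 0
[7, 12, 0, 3] → min 0
[12, 0, 3, 5] → min 0
[0, 3, 5, 3] → min 0
[3, 5, 3, 9] → min 3
[5, 3, 9, 8] → min 3
[3, 9, 8, 16] → min 3
[9, 8, 16, 1] → min 1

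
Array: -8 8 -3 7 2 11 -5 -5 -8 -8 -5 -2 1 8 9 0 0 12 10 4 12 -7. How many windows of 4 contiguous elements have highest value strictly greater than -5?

17

[-8, 8, -3, 7] → max 8  > -5 ✓
[8, -3, 7, 2] → max 8  > -5 ✓
[-3, 7, 2, 11] → max 11  > -5 ✓
[7, 2, 11, -5] → max 11  > -5 ✓
[2, 11, -5, -5] → max 11  > -5 ✓
[11, -5, -5, -8] → max 11  > -5 ✓
[-5, -5, -8, -8] → max -5
[-5, -8, -8, -5] → max -5
[-8, -8, -5, -2] → max -2  > -5 ✓
[-8, -5, -2, 1] → max 1  > -5 ✓
[-5, -2, 1, 8] → max 8  > -5 ✓
[-2, 1, 8, 9] → max 9  > -5 ✓
[1, 8, 9, 0] → max 9  > -5 ✓
[8, 9, 0, 0] → max 9  > -5 ✓
[9, 0, 0, 12] → max 12  > -5 ✓
[0, 0, 12, 10] → max 12  > -5 ✓
[0, 12, 10, 4] → max 12  > -5 ✓
[12, 10, 4, 12] → max 12  > -5 ✓
[10, 4, 12, -7] → max 12  > -5 ✓
17 windows satisfy the condition.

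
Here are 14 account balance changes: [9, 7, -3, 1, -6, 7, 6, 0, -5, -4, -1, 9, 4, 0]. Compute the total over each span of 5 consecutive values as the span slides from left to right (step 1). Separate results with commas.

8, 6, 5, 8, 2, 4, -4, -1, 3, 8

9 7 -3 1 -6 → sum 8
7 -3 1 -6 7 → sum 6
-3 1 -6 7 6 → sum 5
1 -6 7 6 0 → sum 8
-6 7 6 0 -5 → sum 2
7 6 0 -5 -4 → sum 4
6 0 -5 -4 -1 → sum -4
0 -5 -4 -1 9 → sum -1
-5 -4 -1 9 4 → sum 3
-4 -1 9 4 0 → sum 8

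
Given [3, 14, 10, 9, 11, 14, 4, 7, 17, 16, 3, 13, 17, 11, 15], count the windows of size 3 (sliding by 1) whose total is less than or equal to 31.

(3, 14, 10) → sum 27  ≤ 31 ✓
(14, 10, 9) → sum 33
(10, 9, 11) → sum 30  ≤ 31 ✓
(9, 11, 14) → sum 34
(11, 14, 4) → sum 29  ≤ 31 ✓
(14, 4, 7) → sum 25  ≤ 31 ✓
(4, 7, 17) → sum 28  ≤ 31 ✓
(7, 17, 16) → sum 40
(17, 16, 3) → sum 36
(16, 3, 13) → sum 32
(3, 13, 17) → sum 33
(13, 17, 11) → sum 41
(17, 11, 15) → sum 43
5 windows satisfy the condition.

5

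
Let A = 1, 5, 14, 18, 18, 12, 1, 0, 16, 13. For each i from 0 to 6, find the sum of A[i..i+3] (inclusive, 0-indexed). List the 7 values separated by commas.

1 5 14 18 → sum 38
5 14 18 18 → sum 55
14 18 18 12 → sum 62
18 18 12 1 → sum 49
18 12 1 0 → sum 31
12 1 0 16 → sum 29
1 0 16 13 → sum 30

38, 55, 62, 49, 31, 29, 30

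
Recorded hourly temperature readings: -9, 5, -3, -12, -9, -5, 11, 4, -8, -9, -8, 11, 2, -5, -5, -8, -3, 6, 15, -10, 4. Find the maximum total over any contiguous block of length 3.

18

Each size-3 window and its sum:
[-9, 5, -3] → sum -7
[5, -3, -12] → sum -10
[-3, -12, -9] → sum -24
[-12, -9, -5] → sum -26
[-9, -5, 11] → sum -3
[-5, 11, 4] → sum 10
[11, 4, -8] → sum 7
[4, -8, -9] → sum -13
[-8, -9, -8] → sum -25
[-9, -8, 11] → sum -6
[-8, 11, 2] → sum 5
[11, 2, -5] → sum 8
[2, -5, -5] → sum -8
[-5, -5, -8] → sum -18
[-5, -8, -3] → sum -16
[-8, -3, 6] → sum -5
[-3, 6, 15] → sum 18
[6, 15, -10] → sum 11
[15, -10, 4] → sum 9
Maximum of these is 18.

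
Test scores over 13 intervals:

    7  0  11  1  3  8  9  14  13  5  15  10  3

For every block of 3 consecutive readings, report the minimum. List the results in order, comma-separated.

[7, 0, 11] → min 0
[0, 11, 1] → min 0
[11, 1, 3] → min 1
[1, 3, 8] → min 1
[3, 8, 9] → min 3
[8, 9, 14] → min 8
[9, 14, 13] → min 9
[14, 13, 5] → min 5
[13, 5, 15] → min 5
[5, 15, 10] → min 5
[15, 10, 3] → min 3

0, 0, 1, 1, 3, 8, 9, 5, 5, 5, 3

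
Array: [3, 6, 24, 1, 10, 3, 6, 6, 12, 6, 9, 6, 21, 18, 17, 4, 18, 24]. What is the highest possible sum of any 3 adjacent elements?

Each size-3 window and its sum:
[3, 6, 24] → sum 33
[6, 24, 1] → sum 31
[24, 1, 10] → sum 35
[1, 10, 3] → sum 14
[10, 3, 6] → sum 19
[3, 6, 6] → sum 15
[6, 6, 12] → sum 24
[6, 12, 6] → sum 24
[12, 6, 9] → sum 27
[6, 9, 6] → sum 21
[9, 6, 21] → sum 36
[6, 21, 18] → sum 45
[21, 18, 17] → sum 56
[18, 17, 4] → sum 39
[17, 4, 18] → sum 39
[4, 18, 24] → sum 46
Highest of these is 56.

56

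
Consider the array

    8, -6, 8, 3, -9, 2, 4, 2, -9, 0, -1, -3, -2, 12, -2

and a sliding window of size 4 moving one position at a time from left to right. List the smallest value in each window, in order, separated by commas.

-6, -9, -9, -9, -9, -9, -9, -9, -9, -3, -3, -3

Sliding a size-4 window across the 15 values:
[8, -6, 8, 3] → min -6
[-6, 8, 3, -9] → min -9
[8, 3, -9, 2] → min -9
[3, -9, 2, 4] → min -9
[-9, 2, 4, 2] → min -9
[2, 4, 2, -9] → min -9
[4, 2, -9, 0] → min -9
[2, -9, 0, -1] → min -9
[-9, 0, -1, -3] → min -9
[0, -1, -3, -2] → min -3
[-1, -3, -2, 12] → min -3
[-3, -2, 12, -2] → min -3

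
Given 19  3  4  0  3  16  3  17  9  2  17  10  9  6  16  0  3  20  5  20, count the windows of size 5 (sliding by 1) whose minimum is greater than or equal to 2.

7

19 3 4 0 3 → min 0
3 4 0 3 16 → min 0
4 0 3 16 3 → min 0
0 3 16 3 17 → min 0
3 16 3 17 9 → min 3  ≥ 2 ✓
16 3 17 9 2 → min 2  ≥ 2 ✓
3 17 9 2 17 → min 2  ≥ 2 ✓
17 9 2 17 10 → min 2  ≥ 2 ✓
9 2 17 10 9 → min 2  ≥ 2 ✓
2 17 10 9 6 → min 2  ≥ 2 ✓
17 10 9 6 16 → min 6  ≥ 2 ✓
10 9 6 16 0 → min 0
9 6 16 0 3 → min 0
6 16 0 3 20 → min 0
16 0 3 20 5 → min 0
0 3 20 5 20 → min 0
7 windows satisfy the condition.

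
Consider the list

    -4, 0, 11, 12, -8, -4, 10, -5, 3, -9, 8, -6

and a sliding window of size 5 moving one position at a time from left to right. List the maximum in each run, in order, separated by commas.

12, 12, 12, 12, 10, 10, 10, 8

[-4, 0, 11, 12, -8] → max 12
[0, 11, 12, -8, -4] → max 12
[11, 12, -8, -4, 10] → max 12
[12, -8, -4, 10, -5] → max 12
[-8, -4, 10, -5, 3] → max 10
[-4, 10, -5, 3, -9] → max 10
[10, -5, 3, -9, 8] → max 10
[-5, 3, -9, 8, -6] → max 8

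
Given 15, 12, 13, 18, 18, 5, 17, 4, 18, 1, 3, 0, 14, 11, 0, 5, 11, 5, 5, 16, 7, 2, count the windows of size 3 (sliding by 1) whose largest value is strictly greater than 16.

8

15 12 13 → max 15
12 13 18 → max 18  > 16 ✓
13 18 18 → max 18  > 16 ✓
18 18 5 → max 18  > 16 ✓
18 5 17 → max 18  > 16 ✓
5 17 4 → max 17  > 16 ✓
17 4 18 → max 18  > 16 ✓
4 18 1 → max 18  > 16 ✓
18 1 3 → max 18  > 16 ✓
1 3 0 → max 3
3 0 14 → max 14
0 14 11 → max 14
14 11 0 → max 14
11 0 5 → max 11
0 5 11 → max 11
5 11 5 → max 11
11 5 5 → max 11
5 5 16 → max 16
5 16 7 → max 16
16 7 2 → max 16
8 windows satisfy the condition.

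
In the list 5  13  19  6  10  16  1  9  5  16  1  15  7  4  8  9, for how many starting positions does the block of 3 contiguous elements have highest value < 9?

1

[5, 13, 19] → max 19
[13, 19, 6] → max 19
[19, 6, 10] → max 19
[6, 10, 16] → max 16
[10, 16, 1] → max 16
[16, 1, 9] → max 16
[1, 9, 5] → max 9
[9, 5, 16] → max 16
[5, 16, 1] → max 16
[16, 1, 15] → max 16
[1, 15, 7] → max 15
[15, 7, 4] → max 15
[7, 4, 8] → max 8  < 9 ✓
[4, 8, 9] → max 9
1 window satisfy the condition.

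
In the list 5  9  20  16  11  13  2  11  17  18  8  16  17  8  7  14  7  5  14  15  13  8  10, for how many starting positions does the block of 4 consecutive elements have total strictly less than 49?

12

[5, 9, 20, 16] → sum 50
[9, 20, 16, 11] → sum 56
[20, 16, 11, 13] → sum 60
[16, 11, 13, 2] → sum 42  < 49 ✓
[11, 13, 2, 11] → sum 37  < 49 ✓
[13, 2, 11, 17] → sum 43  < 49 ✓
[2, 11, 17, 18] → sum 48  < 49 ✓
[11, 17, 18, 8] → sum 54
[17, 18, 8, 16] → sum 59
[18, 8, 16, 17] → sum 59
[8, 16, 17, 8] → sum 49
[16, 17, 8, 7] → sum 48  < 49 ✓
[17, 8, 7, 14] → sum 46  < 49 ✓
[8, 7, 14, 7] → sum 36  < 49 ✓
[7, 14, 7, 5] → sum 33  < 49 ✓
[14, 7, 5, 14] → sum 40  < 49 ✓
[7, 5, 14, 15] → sum 41  < 49 ✓
[5, 14, 15, 13] → sum 47  < 49 ✓
[14, 15, 13, 8] → sum 50
[15, 13, 8, 10] → sum 46  < 49 ✓
12 windows satisfy the condition.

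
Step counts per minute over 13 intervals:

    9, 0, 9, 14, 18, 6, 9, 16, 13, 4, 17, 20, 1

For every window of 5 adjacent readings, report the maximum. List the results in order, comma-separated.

18, 18, 18, 18, 18, 16, 17, 20, 20

[9, 0, 9, 14, 18] → max 18
[0, 9, 14, 18, 6] → max 18
[9, 14, 18, 6, 9] → max 18
[14, 18, 6, 9, 16] → max 18
[18, 6, 9, 16, 13] → max 18
[6, 9, 16, 13, 4] → max 16
[9, 16, 13, 4, 17] → max 17
[16, 13, 4, 17, 20] → max 20
[13, 4, 17, 20, 1] → max 20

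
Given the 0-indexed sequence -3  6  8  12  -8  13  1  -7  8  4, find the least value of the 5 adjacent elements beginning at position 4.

-8

Elements at indices 4..8: -8, 13, 1, -7, 8
min(-8, 13, 1, -7, 8) = -8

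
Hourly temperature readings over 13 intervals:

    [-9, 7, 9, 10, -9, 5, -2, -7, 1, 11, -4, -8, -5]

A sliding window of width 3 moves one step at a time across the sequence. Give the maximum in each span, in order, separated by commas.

Sliding a size-3 window across the 13 values:
-9 7 9 → max 9
7 9 10 → max 10
9 10 -9 → max 10
10 -9 5 → max 10
-9 5 -2 → max 5
5 -2 -7 → max 5
-2 -7 1 → max 1
-7 1 11 → max 11
1 11 -4 → max 11
11 -4 -8 → max 11
-4 -8 -5 → max -4

9, 10, 10, 10, 5, 5, 1, 11, 11, 11, -4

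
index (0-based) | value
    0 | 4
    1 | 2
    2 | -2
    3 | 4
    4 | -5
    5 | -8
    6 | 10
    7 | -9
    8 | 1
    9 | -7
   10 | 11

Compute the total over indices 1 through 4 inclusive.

Elements at indices 1..4: 2, -2, 4, -5
sum(2, -2, 4, -5) = -1

-1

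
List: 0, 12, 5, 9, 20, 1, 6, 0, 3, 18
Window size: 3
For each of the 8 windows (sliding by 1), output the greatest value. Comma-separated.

Sliding a size-3 window across the 10 values:
0 12 5 → max 12
12 5 9 → max 12
5 9 20 → max 20
9 20 1 → max 20
20 1 6 → max 20
1 6 0 → max 6
6 0 3 → max 6
0 3 18 → max 18

12, 12, 20, 20, 20, 6, 6, 18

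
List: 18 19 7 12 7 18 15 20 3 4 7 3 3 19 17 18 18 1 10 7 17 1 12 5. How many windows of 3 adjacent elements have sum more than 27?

13

(18, 19, 7) → sum 44  > 27 ✓
(19, 7, 12) → sum 38  > 27 ✓
(7, 12, 7) → sum 26
(12, 7, 18) → sum 37  > 27 ✓
(7, 18, 15) → sum 40  > 27 ✓
(18, 15, 20) → sum 53  > 27 ✓
(15, 20, 3) → sum 38  > 27 ✓
(20, 3, 4) → sum 27
(3, 4, 7) → sum 14
(4, 7, 3) → sum 14
(7, 3, 3) → sum 13
(3, 3, 19) → sum 25
(3, 19, 17) → sum 39  > 27 ✓
(19, 17, 18) → sum 54  > 27 ✓
(17, 18, 18) → sum 53  > 27 ✓
(18, 18, 1) → sum 37  > 27 ✓
(18, 1, 10) → sum 29  > 27 ✓
(1, 10, 7) → sum 18
(10, 7, 17) → sum 34  > 27 ✓
(7, 17, 1) → sum 25
(17, 1, 12) → sum 30  > 27 ✓
(1, 12, 5) → sum 18
13 windows satisfy the condition.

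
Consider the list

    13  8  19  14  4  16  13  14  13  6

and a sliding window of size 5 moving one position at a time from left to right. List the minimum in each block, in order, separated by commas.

4, 4, 4, 4, 4, 6

Sliding a size-5 window across the 10 values:
13 8 19 14 4 → min 4
8 19 14 4 16 → min 4
19 14 4 16 13 → min 4
14 4 16 13 14 → min 4
4 16 13 14 13 → min 4
16 13 14 13 6 → min 6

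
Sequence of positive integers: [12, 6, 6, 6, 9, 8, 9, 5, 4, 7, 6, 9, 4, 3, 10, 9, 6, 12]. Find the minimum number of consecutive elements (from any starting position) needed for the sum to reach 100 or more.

14

add 12: running sum 12 < 100
add 6: running sum 18 < 100
add 6: running sum 24 < 100
add 6: running sum 30 < 100
add 9: running sum 39 < 100
add 8: running sum 47 < 100
add 9: running sum 56 < 100
add 5: running sum 61 < 100
add 4: running sum 65 < 100
add 7: running sum 72 < 100
add 6: running sum 78 < 100
add 9: running sum 87 < 100
add 4: running sum 91 < 100
add 3: running sum 94 < 100
add 10: shortest ending here [12, 6, 6, 6, 9, 8, 9, 5, 4, 7, 6, 9, 4, 3, 10] sum 104, len 15
add 9: shortest ending here [6, 6, 6, 9, 8, 9, 5, 4, 7, 6, 9, 4, 3, 10, 9] sum 101, len 15
add 6: shortest ending here [6, 6, 9, 8, 9, 5, 4, 7, 6, 9, 4, 3, 10, 9, 6] sum 101, len 15
add 12: shortest ending here [9, 8, 9, 5, 4, 7, 6, 9, 4, 3, 10, 9, 6, 12] sum 101, len 14
Shortest qualifying length: 14.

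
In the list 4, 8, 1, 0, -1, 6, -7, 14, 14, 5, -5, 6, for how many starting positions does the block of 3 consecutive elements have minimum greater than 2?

1

[4, 8, 1] → min 1
[8, 1, 0] → min 0
[1, 0, -1] → min -1
[0, -1, 6] → min -1
[-1, 6, -7] → min -7
[6, -7, 14] → min -7
[-7, 14, 14] → min -7
[14, 14, 5] → min 5  > 2 ✓
[14, 5, -5] → min -5
[5, -5, 6] → min -5
1 window satisfy the condition.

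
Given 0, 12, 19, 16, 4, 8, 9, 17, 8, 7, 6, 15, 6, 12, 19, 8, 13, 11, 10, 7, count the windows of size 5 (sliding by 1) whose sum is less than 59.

0 12 19 16 4 → sum 51  < 59 ✓
12 19 16 4 8 → sum 59
19 16 4 8 9 → sum 56  < 59 ✓
16 4 8 9 17 → sum 54  < 59 ✓
4 8 9 17 8 → sum 46  < 59 ✓
8 9 17 8 7 → sum 49  < 59 ✓
9 17 8 7 6 → sum 47  < 59 ✓
17 8 7 6 15 → sum 53  < 59 ✓
8 7 6 15 6 → sum 42  < 59 ✓
7 6 15 6 12 → sum 46  < 59 ✓
6 15 6 12 19 → sum 58  < 59 ✓
15 6 12 19 8 → sum 60
6 12 19 8 13 → sum 58  < 59 ✓
12 19 8 13 11 → sum 63
19 8 13 11 10 → sum 61
8 13 11 10 7 → sum 49  < 59 ✓
12 windows satisfy the condition.

12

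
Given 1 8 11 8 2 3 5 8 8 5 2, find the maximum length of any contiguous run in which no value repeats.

add 1: [1] len 1
add 8: [1, 8] len 2
add 11: [1, 8, 11] len 3
add 8 (repeat 8, move left end past it): [11, 8] len 2
add 2: [11, 8, 2] len 3
add 3: [11, 8, 2, 3] len 4
add 5: [11, 8, 2, 3, 5] len 5
add 8 (repeat 8, move left end past it): [2, 3, 5, 8] len 4
add 8 (repeat 8, move left end past it): [8] len 1
add 5: [8, 5] len 2
add 2: [8, 5, 2] len 3
Longest all-distinct length: 5.

5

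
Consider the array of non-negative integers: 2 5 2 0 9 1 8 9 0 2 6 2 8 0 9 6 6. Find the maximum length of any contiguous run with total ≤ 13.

4

Extend to the right; shrink from the left whenever the sum exceeds 13:
add 2: [2] sum 2, len 1
add 5: [2, 5] sum 7, len 2
add 2: [2, 5, 2] sum 9, len 3
add 0: [2, 5, 2, 0] sum 9, len 4
add 9: [2, 0, 9] sum 11, len 3
add 1: [2, 0, 9, 1] sum 12, len 4
add 8: [1, 8] sum 9, len 2
add 9: [9] sum 9, len 1
add 0: [9, 0] sum 9, len 2
add 2: [9, 0, 2] sum 11, len 3
add 6: [0, 2, 6] sum 8, len 3
add 2: [0, 2, 6, 2] sum 10, len 4
add 8: [2, 8] sum 10, len 2
add 0: [2, 8, 0] sum 10, len 3
add 9: [0, 9] sum 9, len 2
add 6: [6] sum 6, len 1
add 6: [6, 6] sum 12, len 2
Longest length seen: 4.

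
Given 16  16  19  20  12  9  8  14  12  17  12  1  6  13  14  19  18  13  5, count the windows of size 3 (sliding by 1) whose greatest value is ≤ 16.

[16, 16, 19] → max 19
[16, 19, 20] → max 20
[19, 20, 12] → max 20
[20, 12, 9] → max 20
[12, 9, 8] → max 12  ≤ 16 ✓
[9, 8, 14] → max 14  ≤ 16 ✓
[8, 14, 12] → max 14  ≤ 16 ✓
[14, 12, 17] → max 17
[12, 17, 12] → max 17
[17, 12, 1] → max 17
[12, 1, 6] → max 12  ≤ 16 ✓
[1, 6, 13] → max 13  ≤ 16 ✓
[6, 13, 14] → max 14  ≤ 16 ✓
[13, 14, 19] → max 19
[14, 19, 18] → max 19
[19, 18, 13] → max 19
[18, 13, 5] → max 18
6 windows satisfy the condition.

6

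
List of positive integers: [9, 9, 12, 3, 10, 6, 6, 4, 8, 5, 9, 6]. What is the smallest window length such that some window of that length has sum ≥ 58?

8

add 9: running sum 9 < 58
add 9: running sum 18 < 58
add 12: running sum 30 < 58
add 3: running sum 33 < 58
add 10: running sum 43 < 58
add 6: running sum 49 < 58
add 6: running sum 55 < 58
end 7: [9, 9, 12, 3, 10, 6, 6, 4] sum 59, len 8
end 8: [9, 12, 3, 10, 6, 6, 4, 8] sum 58, len 8
end 9: [9, 12, 3, 10, 6, 6, 4, 8, 5] sum 63, len 9
end 10: [12, 3, 10, 6, 6, 4, 8, 5, 9] sum 63, len 9
end 11: [12, 3, 10, 6, 6, 4, 8, 5, 9, 6] sum 69, len 10
Shortest qualifying length: 8.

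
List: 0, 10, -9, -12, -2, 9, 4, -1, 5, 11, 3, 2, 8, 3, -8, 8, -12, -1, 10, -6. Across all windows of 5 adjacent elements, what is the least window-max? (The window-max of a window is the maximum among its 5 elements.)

(0, 10, -9, -12, -2) → max 10
(10, -9, -12, -2, 9) → max 10
(-9, -12, -2, 9, 4) → max 9
(-12, -2, 9, 4, -1) → max 9
(-2, 9, 4, -1, 5) → max 9
(9, 4, -1, 5, 11) → max 11
(4, -1, 5, 11, 3) → max 11
(-1, 5, 11, 3, 2) → max 11
(5, 11, 3, 2, 8) → max 11
(11, 3, 2, 8, 3) → max 11
(3, 2, 8, 3, -8) → max 8
(2, 8, 3, -8, 8) → max 8
(8, 3, -8, 8, -12) → max 8
(3, -8, 8, -12, -1) → max 8
(-8, 8, -12, -1, 10) → max 10
(8, -12, -1, 10, -6) → max 10
Least of these is 8.

8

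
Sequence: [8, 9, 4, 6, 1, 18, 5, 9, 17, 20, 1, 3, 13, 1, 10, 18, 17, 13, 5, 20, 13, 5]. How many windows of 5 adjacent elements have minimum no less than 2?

5

(8, 9, 4, 6, 1) → min 1
(9, 4, 6, 1, 18) → min 1
(4, 6, 1, 18, 5) → min 1
(6, 1, 18, 5, 9) → min 1
(1, 18, 5, 9, 17) → min 1
(18, 5, 9, 17, 20) → min 5  ≥ 2 ✓
(5, 9, 17, 20, 1) → min 1
(9, 17, 20, 1, 3) → min 1
(17, 20, 1, 3, 13) → min 1
(20, 1, 3, 13, 1) → min 1
(1, 3, 13, 1, 10) → min 1
(3, 13, 1, 10, 18) → min 1
(13, 1, 10, 18, 17) → min 1
(1, 10, 18, 17, 13) → min 1
(10, 18, 17, 13, 5) → min 5  ≥ 2 ✓
(18, 17, 13, 5, 20) → min 5  ≥ 2 ✓
(17, 13, 5, 20, 13) → min 5  ≥ 2 ✓
(13, 5, 20, 13, 5) → min 5  ≥ 2 ✓
5 windows satisfy the condition.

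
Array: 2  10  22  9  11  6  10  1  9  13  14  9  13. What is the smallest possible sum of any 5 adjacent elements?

Window sums for each of the 9 positions:
2 10 22 9 11 → sum 54
10 22 9 11 6 → sum 58
22 9 11 6 10 → sum 58
9 11 6 10 1 → sum 37
11 6 10 1 9 → sum 37
6 10 1 9 13 → sum 39
10 1 9 13 14 → sum 47
1 9 13 14 9 → sum 46
9 13 14 9 13 → sum 58
Smallest of these is 37.

37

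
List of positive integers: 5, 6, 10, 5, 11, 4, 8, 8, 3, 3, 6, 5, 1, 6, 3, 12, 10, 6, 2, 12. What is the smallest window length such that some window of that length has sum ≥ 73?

12

Extend right; whenever the sum reaches 73, record the length and shrink from the left:
add 5: running sum 5 < 73
add 6: running sum 11 < 73
add 10: running sum 21 < 73
add 5: running sum 26 < 73
add 11: running sum 37 < 73
add 4: running sum 41 < 73
add 8: running sum 49 < 73
add 8: running sum 57 < 73
add 3: running sum 60 < 73
add 3: running sum 63 < 73
add 6: running sum 69 < 73
add 5: shortest ending here [5, 6, 10, 5, 11, 4, 8, 8, 3, 3, 6, 5] sum 74, len 12
add 1: shortest ending here [5, 6, 10, 5, 11, 4, 8, 8, 3, 3, 6, 5, 1] sum 75, len 13
add 6: shortest ending here [6, 10, 5, 11, 4, 8, 8, 3, 3, 6, 5, 1, 6] sum 76, len 13
add 3: shortest ending here [10, 5, 11, 4, 8, 8, 3, 3, 6, 5, 1, 6, 3] sum 73, len 13
add 12: shortest ending here [5, 11, 4, 8, 8, 3, 3, 6, 5, 1, 6, 3, 12] sum 75, len 13
add 10: shortest ending here [11, 4, 8, 8, 3, 3, 6, 5, 1, 6, 3, 12, 10] sum 80, len 13
add 6: shortest ending here [4, 8, 8, 3, 3, 6, 5, 1, 6, 3, 12, 10, 6] sum 75, len 13
add 2: shortest ending here [8, 8, 3, 3, 6, 5, 1, 6, 3, 12, 10, 6, 2] sum 73, len 13
add 12: shortest ending here [8, 3, 3, 6, 5, 1, 6, 3, 12, 10, 6, 2, 12] sum 77, len 13
Shortest qualifying length: 12.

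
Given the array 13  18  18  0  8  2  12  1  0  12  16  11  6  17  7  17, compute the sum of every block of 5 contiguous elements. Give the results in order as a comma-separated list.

57, 46, 40, 23, 23, 27, 41, 40, 45, 62, 57, 58

Sliding a size-5 window across the 16 values:
[13, 18, 18, 0, 8] → sum 57
[18, 18, 0, 8, 2] → sum 46
[18, 0, 8, 2, 12] → sum 40
[0, 8, 2, 12, 1] → sum 23
[8, 2, 12, 1, 0] → sum 23
[2, 12, 1, 0, 12] → sum 27
[12, 1, 0, 12, 16] → sum 41
[1, 0, 12, 16, 11] → sum 40
[0, 12, 16, 11, 6] → sum 45
[12, 16, 11, 6, 17] → sum 62
[16, 11, 6, 17, 7] → sum 57
[11, 6, 17, 7, 17] → sum 58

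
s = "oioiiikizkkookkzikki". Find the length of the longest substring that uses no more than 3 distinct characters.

8

[o] 1 distinct, len 1
[o, i] 2 distinct, len 2
[o, i, o] 2 distinct, len 3
[o, i, o, i] 2 distinct, len 4
[o, i, o, i, i] 2 distinct, len 5
[o, i, o, i, i, i] 2 distinct, len 6
[o, i, o, i, i, i, k] 3 distinct, len 7
[o, i, o, i, i, i, k, i] 3 distinct, len 8
[i, i, i, k, i, z] 3 distinct, len 6
[i, i, i, k, i, z, k] 3 distinct, len 7
[i, i, i, k, i, z, k, k] 3 distinct, len 8
[z, k, k, o] 3 distinct, len 4
[z, k, k, o, o] 3 distinct, len 5
[z, k, k, o, o, k] 3 distinct, len 6
[z, k, k, o, o, k, k] 3 distinct, len 7
[z, k, k, o, o, k, k, z] 3 distinct, len 8
[k, k, z, i] 3 distinct, len 4
[k, k, z, i, k] 3 distinct, len 5
[k, k, z, i, k, k] 3 distinct, len 6
[k, k, z, i, k, k, i] 3 distinct, len 7
Longest length with ≤3 distinct: 8.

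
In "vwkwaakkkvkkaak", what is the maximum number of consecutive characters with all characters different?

add v: [v] len 1
add w: [v, w] len 2
add k: [v, w, k] len 3
add w (repeat w, move left end past it): [k, w] len 2
add a: [k, w, a] len 3
add a (repeat a, move left end past it): [a] len 1
add k: [a, k] len 2
add k (repeat k, move left end past it): [k] len 1
add k (repeat k, move left end past it): [k] len 1
add v: [k, v] len 2
add k (repeat k, move left end past it): [v, k] len 2
add k (repeat k, move left end past it): [k] len 1
add a: [k, a] len 2
add a (repeat a, move left end past it): [a] len 1
add k: [a, k] len 2
Longest all-distinct length: 3.

3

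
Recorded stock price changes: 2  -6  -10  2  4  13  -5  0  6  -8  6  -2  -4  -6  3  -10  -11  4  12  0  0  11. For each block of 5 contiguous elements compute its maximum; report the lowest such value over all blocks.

2 -6 -10 2 4 → max 4
-6 -10 2 4 13 → max 13
-10 2 4 13 -5 → max 13
2 4 13 -5 0 → max 13
4 13 -5 0 6 → max 13
13 -5 0 6 -8 → max 13
-5 0 6 -8 6 → max 6
0 6 -8 6 -2 → max 6
6 -8 6 -2 -4 → max 6
-8 6 -2 -4 -6 → max 6
6 -2 -4 -6 3 → max 6
-2 -4 -6 3 -10 → max 3
-4 -6 3 -10 -11 → max 3
-6 3 -10 -11 4 → max 4
3 -10 -11 4 12 → max 12
-10 -11 4 12 0 → max 12
-11 4 12 0 0 → max 12
4 12 0 0 11 → max 12
Lowest of these is 3.

3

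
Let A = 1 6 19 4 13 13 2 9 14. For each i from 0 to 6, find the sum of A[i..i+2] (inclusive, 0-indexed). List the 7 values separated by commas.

26, 29, 36, 30, 28, 24, 25

(1, 6, 19) → sum 26
(6, 19, 4) → sum 29
(19, 4, 13) → sum 36
(4, 13, 13) → sum 30
(13, 13, 2) → sum 28
(13, 2, 9) → sum 24
(2, 9, 14) → sum 25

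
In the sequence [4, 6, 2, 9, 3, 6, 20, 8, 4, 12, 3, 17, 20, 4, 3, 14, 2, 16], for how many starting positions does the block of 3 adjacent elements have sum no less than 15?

[4, 6, 2] → sum 12
[6, 2, 9] → sum 17  ≥ 15 ✓
[2, 9, 3] → sum 14
[9, 3, 6] → sum 18  ≥ 15 ✓
[3, 6, 20] → sum 29  ≥ 15 ✓
[6, 20, 8] → sum 34  ≥ 15 ✓
[20, 8, 4] → sum 32  ≥ 15 ✓
[8, 4, 12] → sum 24  ≥ 15 ✓
[4, 12, 3] → sum 19  ≥ 15 ✓
[12, 3, 17] → sum 32  ≥ 15 ✓
[3, 17, 20] → sum 40  ≥ 15 ✓
[17, 20, 4] → sum 41  ≥ 15 ✓
[20, 4, 3] → sum 27  ≥ 15 ✓
[4, 3, 14] → sum 21  ≥ 15 ✓
[3, 14, 2] → sum 19  ≥ 15 ✓
[14, 2, 16] → sum 32  ≥ 15 ✓
14 windows satisfy the condition.

14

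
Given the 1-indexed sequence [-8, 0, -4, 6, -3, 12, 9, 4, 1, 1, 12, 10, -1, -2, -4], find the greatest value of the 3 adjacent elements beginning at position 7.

9

Elements at indices 7..9: 9, 4, 1
max(9, 4, 1) = 9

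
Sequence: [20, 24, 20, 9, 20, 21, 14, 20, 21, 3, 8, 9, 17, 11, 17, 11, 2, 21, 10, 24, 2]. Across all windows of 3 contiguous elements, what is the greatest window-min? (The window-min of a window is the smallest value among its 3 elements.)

20

20 24 20 → min 20
24 20 9 → min 9
20 9 20 → min 9
9 20 21 → min 9
20 21 14 → min 14
21 14 20 → min 14
14 20 21 → min 14
20 21 3 → min 3
21 3 8 → min 3
3 8 9 → min 3
8 9 17 → min 8
9 17 11 → min 9
17 11 17 → min 11
11 17 11 → min 11
17 11 2 → min 2
11 2 21 → min 2
2 21 10 → min 2
21 10 24 → min 10
10 24 2 → min 2
Greatest of these is 20.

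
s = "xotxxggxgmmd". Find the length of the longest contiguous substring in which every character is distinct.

add x: [x] len 1
add o: [x, o] len 2
add t: [x, o, t] len 3
add x (repeat x, move left end past it): [o, t, x] len 3
add x (repeat x, move left end past it): [x] len 1
add g: [x, g] len 2
add g (repeat g, move left end past it): [g] len 1
add x: [g, x] len 2
add g (repeat g, move left end past it): [x, g] len 2
add m: [x, g, m] len 3
add m (repeat m, move left end past it): [m] len 1
add d: [m, d] len 2
Longest all-distinct length: 3.

3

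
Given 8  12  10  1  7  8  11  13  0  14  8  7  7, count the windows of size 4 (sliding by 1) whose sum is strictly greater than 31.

5

[8, 12, 10, 1] → sum 31
[12, 10, 1, 7] → sum 30
[10, 1, 7, 8] → sum 26
[1, 7, 8, 11] → sum 27
[7, 8, 11, 13] → sum 39  > 31 ✓
[8, 11, 13, 0] → sum 32  > 31 ✓
[11, 13, 0, 14] → sum 38  > 31 ✓
[13, 0, 14, 8] → sum 35  > 31 ✓
[0, 14, 8, 7] → sum 29
[14, 8, 7, 7] → sum 36  > 31 ✓
5 windows satisfy the condition.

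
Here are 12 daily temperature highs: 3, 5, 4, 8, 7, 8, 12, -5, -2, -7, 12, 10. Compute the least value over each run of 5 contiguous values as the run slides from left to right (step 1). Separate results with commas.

3 5 4 8 7 → min 3
5 4 8 7 8 → min 4
4 8 7 8 12 → min 4
8 7 8 12 -5 → min -5
7 8 12 -5 -2 → min -5
8 12 -5 -2 -7 → min -7
12 -5 -2 -7 12 → min -7
-5 -2 -7 12 10 → min -7

3, 4, 4, -5, -5, -7, -7, -7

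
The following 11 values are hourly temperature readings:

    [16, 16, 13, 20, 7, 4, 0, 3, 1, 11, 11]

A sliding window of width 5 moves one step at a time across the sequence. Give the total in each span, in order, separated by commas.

72, 60, 44, 34, 15, 19, 26

16 16 13 20 7 → sum 72
16 13 20 7 4 → sum 60
13 20 7 4 0 → sum 44
20 7 4 0 3 → sum 34
7 4 0 3 1 → sum 15
4 0 3 1 11 → sum 19
0 3 1 11 11 → sum 26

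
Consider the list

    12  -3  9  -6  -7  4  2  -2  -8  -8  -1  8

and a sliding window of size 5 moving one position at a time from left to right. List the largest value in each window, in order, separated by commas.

12, 9, 9, 4, 4, 4, 2, 8

[12, -3, 9, -6, -7] → max 12
[-3, 9, -6, -7, 4] → max 9
[9, -6, -7, 4, 2] → max 9
[-6, -7, 4, 2, -2] → max 4
[-7, 4, 2, -2, -8] → max 4
[4, 2, -2, -8, -8] → max 4
[2, -2, -8, -8, -1] → max 2
[-2, -8, -8, -1, 8] → max 8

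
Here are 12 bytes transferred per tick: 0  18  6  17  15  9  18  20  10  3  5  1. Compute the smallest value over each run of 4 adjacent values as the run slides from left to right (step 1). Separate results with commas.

0, 6, 6, 9, 9, 9, 3, 3, 1

(0, 18, 6, 17) → min 0
(18, 6, 17, 15) → min 6
(6, 17, 15, 9) → min 6
(17, 15, 9, 18) → min 9
(15, 9, 18, 20) → min 9
(9, 18, 20, 10) → min 9
(18, 20, 10, 3) → min 3
(20, 10, 3, 5) → min 3
(10, 3, 5, 1) → min 1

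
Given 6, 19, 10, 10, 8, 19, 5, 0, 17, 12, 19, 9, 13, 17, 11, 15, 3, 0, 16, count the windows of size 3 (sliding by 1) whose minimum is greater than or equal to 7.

6 19 10 → min 6
19 10 10 → min 10  ≥ 7 ✓
10 10 8 → min 8  ≥ 7 ✓
10 8 19 → min 8  ≥ 7 ✓
8 19 5 → min 5
19 5 0 → min 0
5 0 17 → min 0
0 17 12 → min 0
17 12 19 → min 12  ≥ 7 ✓
12 19 9 → min 9  ≥ 7 ✓
19 9 13 → min 9  ≥ 7 ✓
9 13 17 → min 9  ≥ 7 ✓
13 17 11 → min 11  ≥ 7 ✓
17 11 15 → min 11  ≥ 7 ✓
11 15 3 → min 3
15 3 0 → min 0
3 0 16 → min 0
9 windows satisfy the condition.

9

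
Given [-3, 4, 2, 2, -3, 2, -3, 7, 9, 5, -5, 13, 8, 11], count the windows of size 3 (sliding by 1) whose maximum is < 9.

[-3, 4, 2] → max 4  < 9 ✓
[4, 2, 2] → max 4  < 9 ✓
[2, 2, -3] → max 2  < 9 ✓
[2, -3, 2] → max 2  < 9 ✓
[-3, 2, -3] → max 2  < 9 ✓
[2, -3, 7] → max 7  < 9 ✓
[-3, 7, 9] → max 9
[7, 9, 5] → max 9
[9, 5, -5] → max 9
[5, -5, 13] → max 13
[-5, 13, 8] → max 13
[13, 8, 11] → max 13
6 windows satisfy the condition.

6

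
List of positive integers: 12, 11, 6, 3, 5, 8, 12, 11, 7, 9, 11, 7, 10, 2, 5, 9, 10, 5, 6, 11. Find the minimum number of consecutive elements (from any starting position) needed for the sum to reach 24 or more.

add 12: running sum 12 < 24
add 11: running sum 23 < 24
add 6: shortest ending here [12, 11, 6] sum 29, len 3
add 3: shortest ending here [12, 11, 6, 3] sum 32, len 4
add 5: shortest ending here [11, 6, 3, 5] sum 25, len 4
add 8: shortest ending here [11, 6, 3, 5, 8] sum 33, len 5
add 12: shortest ending here [5, 8, 12] sum 25, len 3
add 11: shortest ending here [8, 12, 11] sum 31, len 3
add 7: shortest ending here [12, 11, 7] sum 30, len 3
add 9: shortest ending here [11, 7, 9] sum 27, len 3
add 11: shortest ending here [7, 9, 11] sum 27, len 3
add 7: shortest ending here [9, 11, 7] sum 27, len 3
add 10: shortest ending here [11, 7, 10] sum 28, len 3
add 2: shortest ending here [11, 7, 10, 2] sum 30, len 4
add 5: shortest ending here [7, 10, 2, 5] sum 24, len 4
add 9: shortest ending here [10, 2, 5, 9] sum 26, len 4
add 10: shortest ending here [5, 9, 10] sum 24, len 3
add 5: shortest ending here [9, 10, 5] sum 24, len 3
add 6: shortest ending here [9, 10, 5, 6] sum 30, len 4
add 11: shortest ending here [10, 5, 6, 11] sum 32, len 4
Shortest qualifying length: 3.

3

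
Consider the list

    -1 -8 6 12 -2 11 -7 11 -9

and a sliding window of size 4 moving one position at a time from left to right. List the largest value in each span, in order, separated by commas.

12, 12, 12, 12, 11, 11

[-1, -8, 6, 12] → max 12
[-8, 6, 12, -2] → max 12
[6, 12, -2, 11] → max 12
[12, -2, 11, -7] → max 12
[-2, 11, -7, 11] → max 11
[11, -7, 11, -9] → max 11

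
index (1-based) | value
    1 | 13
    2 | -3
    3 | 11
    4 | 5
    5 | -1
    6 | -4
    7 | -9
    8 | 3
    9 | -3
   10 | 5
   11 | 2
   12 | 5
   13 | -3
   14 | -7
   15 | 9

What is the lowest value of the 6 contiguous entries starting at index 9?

-7

Elements at indices 9..14: -3, 5, 2, 5, -3, -7
min(-3, 5, 2, 5, -3, -7) = -7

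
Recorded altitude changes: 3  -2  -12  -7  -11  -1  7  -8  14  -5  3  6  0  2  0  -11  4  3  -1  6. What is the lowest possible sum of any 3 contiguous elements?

-30

3 -2 -12 → sum -11
-2 -12 -7 → sum -21
-12 -7 -11 → sum -30
-7 -11 -1 → sum -19
-11 -1 7 → sum -5
-1 7 -8 → sum -2
7 -8 14 → sum 13
-8 14 -5 → sum 1
14 -5 3 → sum 12
-5 3 6 → sum 4
3 6 0 → sum 9
6 0 2 → sum 8
0 2 0 → sum 2
2 0 -11 → sum -9
0 -11 4 → sum -7
-11 4 3 → sum -4
4 3 -1 → sum 6
3 -1 6 → sum 8
Lowest of these is -30.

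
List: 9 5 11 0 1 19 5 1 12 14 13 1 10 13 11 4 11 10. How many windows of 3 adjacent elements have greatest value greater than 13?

6

(9, 5, 11) → max 11
(5, 11, 0) → max 11
(11, 0, 1) → max 11
(0, 1, 19) → max 19  > 13 ✓
(1, 19, 5) → max 19  > 13 ✓
(19, 5, 1) → max 19  > 13 ✓
(5, 1, 12) → max 12
(1, 12, 14) → max 14  > 13 ✓
(12, 14, 13) → max 14  > 13 ✓
(14, 13, 1) → max 14  > 13 ✓
(13, 1, 10) → max 13
(1, 10, 13) → max 13
(10, 13, 11) → max 13
(13, 11, 4) → max 13
(11, 4, 11) → max 11
(4, 11, 10) → max 11
6 windows satisfy the condition.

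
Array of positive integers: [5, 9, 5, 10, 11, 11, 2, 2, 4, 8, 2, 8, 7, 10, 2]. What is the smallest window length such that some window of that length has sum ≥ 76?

add 5: running sum 5 < 76
add 9: running sum 14 < 76
add 5: running sum 19 < 76
add 10: running sum 29 < 76
add 11: running sum 40 < 76
add 11: running sum 51 < 76
add 2: running sum 53 < 76
add 2: running sum 55 < 76
add 4: running sum 59 < 76
add 8: running sum 67 < 76
add 2: running sum 69 < 76
add 8: shortest ending here [5, 9, 5, 10, 11, 11, 2, 2, 4, 8, 2, 8] sum 77, len 12
add 7: shortest ending here [9, 5, 10, 11, 11, 2, 2, 4, 8, 2, 8, 7] sum 79, len 12
add 10: shortest ending here [5, 10, 11, 11, 2, 2, 4, 8, 2, 8, 7, 10] sum 80, len 12
add 2: shortest ending here [10, 11, 11, 2, 2, 4, 8, 2, 8, 7, 10, 2] sum 77, len 12
Shortest qualifying length: 12.

12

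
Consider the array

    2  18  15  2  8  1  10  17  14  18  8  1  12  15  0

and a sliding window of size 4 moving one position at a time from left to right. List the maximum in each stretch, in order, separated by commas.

2 18 15 2 → max 18
18 15 2 8 → max 18
15 2 8 1 → max 15
2 8 1 10 → max 10
8 1 10 17 → max 17
1 10 17 14 → max 17
10 17 14 18 → max 18
17 14 18 8 → max 18
14 18 8 1 → max 18
18 8 1 12 → max 18
8 1 12 15 → max 15
1 12 15 0 → max 15

18, 18, 15, 10, 17, 17, 18, 18, 18, 18, 15, 15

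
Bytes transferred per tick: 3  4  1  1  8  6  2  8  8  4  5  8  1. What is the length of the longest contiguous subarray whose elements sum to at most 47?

10

→ 3: sum 3, len 1
→ 4: sum 7, len 2
→ 1: sum 8, len 3
→ 1: sum 9, len 4
→ 8: sum 17, len 5
→ 6: sum 23, len 6
→ 2: sum 25, len 7
→ 8: sum 33, len 8
→ 8: sum 41, len 9
→ 4: sum 45, len 10
→ 5 (dropped 3): sum 47, len 10
→ 8 (dropped 4, 1, 1, 8): sum 41, len 7
→ 1: sum 42, len 8
Longest length seen: 10.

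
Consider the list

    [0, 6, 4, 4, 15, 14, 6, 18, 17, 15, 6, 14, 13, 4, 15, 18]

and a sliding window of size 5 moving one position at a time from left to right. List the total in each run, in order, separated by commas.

[0, 6, 4, 4, 15] → sum 29
[6, 4, 4, 15, 14] → sum 43
[4, 4, 15, 14, 6] → sum 43
[4, 15, 14, 6, 18] → sum 57
[15, 14, 6, 18, 17] → sum 70
[14, 6, 18, 17, 15] → sum 70
[6, 18, 17, 15, 6] → sum 62
[18, 17, 15, 6, 14] → sum 70
[17, 15, 6, 14, 13] → sum 65
[15, 6, 14, 13, 4] → sum 52
[6, 14, 13, 4, 15] → sum 52
[14, 13, 4, 15, 18] → sum 64

29, 43, 43, 57, 70, 70, 62, 70, 65, 52, 52, 64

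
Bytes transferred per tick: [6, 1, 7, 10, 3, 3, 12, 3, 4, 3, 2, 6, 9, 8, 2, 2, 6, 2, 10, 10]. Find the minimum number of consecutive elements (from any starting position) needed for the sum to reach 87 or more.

17

Extend right; whenever the sum reaches 87, record the length and shrink from the left:
add 6: running sum 6 < 87
add 1: running sum 7 < 87
add 7: running sum 14 < 87
add 10: running sum 24 < 87
add 3: running sum 27 < 87
add 3: running sum 30 < 87
add 12: running sum 42 < 87
add 3: running sum 45 < 87
add 4: running sum 49 < 87
add 3: running sum 52 < 87
add 2: running sum 54 < 87
add 6: running sum 60 < 87
add 9: running sum 69 < 87
add 8: running sum 77 < 87
add 2: running sum 79 < 87
add 2: running sum 81 < 87
add 6: shortest ending here [6, 1, 7, 10, 3, 3, 12, 3, 4, 3, 2, 6, 9, 8, 2, 2, 6] sum 87, len 17
add 2: shortest ending here [6, 1, 7, 10, 3, 3, 12, 3, 4, 3, 2, 6, 9, 8, 2, 2, 6, 2] sum 89, len 18
add 10: shortest ending here [7, 10, 3, 3, 12, 3, 4, 3, 2, 6, 9, 8, 2, 2, 6, 2, 10] sum 92, len 17
add 10: shortest ending here [10, 3, 3, 12, 3, 4, 3, 2, 6, 9, 8, 2, 2, 6, 2, 10, 10] sum 95, len 17
Shortest qualifying length: 17.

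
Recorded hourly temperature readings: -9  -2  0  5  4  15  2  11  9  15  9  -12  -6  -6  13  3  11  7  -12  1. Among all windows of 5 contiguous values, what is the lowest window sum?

-8

Each size-5 window and its sum:
[-9, -2, 0, 5, 4] → sum -2
[-2, 0, 5, 4, 15] → sum 22
[0, 5, 4, 15, 2] → sum 26
[5, 4, 15, 2, 11] → sum 37
[4, 15, 2, 11, 9] → sum 41
[15, 2, 11, 9, 15] → sum 52
[2, 11, 9, 15, 9] → sum 46
[11, 9, 15, 9, -12] → sum 32
[9, 15, 9, -12, -6] → sum 15
[15, 9, -12, -6, -6] → sum 0
[9, -12, -6, -6, 13] → sum -2
[-12, -6, -6, 13, 3] → sum -8
[-6, -6, 13, 3, 11] → sum 15
[-6, 13, 3, 11, 7] → sum 28
[13, 3, 11, 7, -12] → sum 22
[3, 11, 7, -12, 1] → sum 10
Lowest of these is -8.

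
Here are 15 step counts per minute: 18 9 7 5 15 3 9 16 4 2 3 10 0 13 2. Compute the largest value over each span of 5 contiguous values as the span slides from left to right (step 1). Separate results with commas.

18, 15, 15, 16, 16, 16, 16, 16, 10, 13, 13

(18, 9, 7, 5, 15) → max 18
(9, 7, 5, 15, 3) → max 15
(7, 5, 15, 3, 9) → max 15
(5, 15, 3, 9, 16) → max 16
(15, 3, 9, 16, 4) → max 16
(3, 9, 16, 4, 2) → max 16
(9, 16, 4, 2, 3) → max 16
(16, 4, 2, 3, 10) → max 16
(4, 2, 3, 10, 0) → max 10
(2, 3, 10, 0, 13) → max 13
(3, 10, 0, 13, 2) → max 13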